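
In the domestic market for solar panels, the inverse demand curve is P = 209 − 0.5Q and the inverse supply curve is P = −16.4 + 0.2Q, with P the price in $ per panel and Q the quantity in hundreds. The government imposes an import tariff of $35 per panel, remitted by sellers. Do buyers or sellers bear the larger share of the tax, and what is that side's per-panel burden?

Buyers bear the larger share: $25 per panel.

Rewrite in direct form: Qd = 418 − 2P and Qs = 5P + 82.
Before the tax: set 418 − 2P = 5P + 82 → P* = $48, Q* = 322.
With the tax collected from sellers, supply shifts: Qs = 5(P − 35) + 82.
Solving gives Q = 272 with buyers paying $73 and sellers receiving $38 (the $35 wedge).
Per-panel burden: buyers $25, sellers $10.
Buyers take the larger share because demand is less price-elastic here (demand slope 2 vs supply slope 5).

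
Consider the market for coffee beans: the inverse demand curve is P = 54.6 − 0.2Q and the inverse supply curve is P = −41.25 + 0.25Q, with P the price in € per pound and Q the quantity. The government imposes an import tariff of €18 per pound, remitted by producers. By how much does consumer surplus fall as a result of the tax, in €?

Consumer surplus falls by €1544.

Rewrite in direct form: Qd = 273 − 5P and Qs = 4P + 165.
Before the tax: set 273 − 5P = 4P + 165 → P* = €12, Q* = 213.
With the tax collected from producers, supply shifts: Qs = 4(P − 18) + 165.
Solving gives Q = 173 with consumers paying €20 and producers receiving €2 (the €18 wedge).
ΔCS is the trapezoid between Q = 173 and Q = 213 of height €8: ½ · (213 + 173) · 8 = €1544.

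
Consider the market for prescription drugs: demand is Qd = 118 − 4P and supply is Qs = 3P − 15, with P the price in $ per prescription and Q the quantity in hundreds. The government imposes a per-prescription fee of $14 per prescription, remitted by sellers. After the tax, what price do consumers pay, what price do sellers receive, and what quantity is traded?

Before the tax: set 118 − 4P = 3P − 15 → P* = $19, Q* = 42.
With the tax collected from sellers, supply shifts: Qs = 3(P − 14) − 15.
New equilibrium: consumers pay $25, sellers receive $11, Q = 18. (Wedge: Pb − Ps = 14.)

Consumers pay $25; sellers receive $11; quantity = 18.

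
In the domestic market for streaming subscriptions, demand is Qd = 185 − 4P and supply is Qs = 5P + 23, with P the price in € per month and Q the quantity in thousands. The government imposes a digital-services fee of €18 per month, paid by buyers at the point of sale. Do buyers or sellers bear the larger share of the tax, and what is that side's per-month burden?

Buyers bear the larger share: €10 per month.

Without the tax, 185 − 4P = 5P + 23 gives 9P = 162, so P* = €18 and Q* = 113.
With the tax collected from buyers, demand (in seller-price terms) shifts: Qd = 185 − 4(P + 18).
Solving gives Q = 73 with buyers paying €28 and sellers receiving €10 (the €18 wedge).
Per-month burden: buyers €10, sellers €8.
Buyers take the larger share because demand is less price-elastic here (demand slope 4 vs supply slope 5).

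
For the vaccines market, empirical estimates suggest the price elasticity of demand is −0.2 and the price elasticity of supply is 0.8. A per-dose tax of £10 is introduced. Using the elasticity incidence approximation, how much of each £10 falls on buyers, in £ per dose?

Incidence ratio: buyers' share ≈ εs / (εs + |εd|) = 0.8 / (0.8 + 0.2) = 0.8.
So buyers bear ≈ 0.8 × £10 = £8; producers bear £2.

Buyers bear ≈ £8 per dose.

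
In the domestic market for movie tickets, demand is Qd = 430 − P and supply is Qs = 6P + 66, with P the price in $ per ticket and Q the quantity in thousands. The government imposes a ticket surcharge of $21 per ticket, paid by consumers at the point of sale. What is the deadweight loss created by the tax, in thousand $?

Deadweight loss = $189 thousand.

Without the tax, 430 − P = 6P + 66 gives 7P = 364, so P* = $52 and Q* = 378.
With the tax collected from consumers, demand (in seller-price terms) shifts: Qd = 430 − (P + 21).
Solving gives Q = 360 with consumers paying $70 and producers receiving $49 (the $21 wedge).
Quantity falls by |ΔQ| = |378 − 360| = 18.
DWL = ½ · t · |ΔQ| = ½ · 21 · 18 = $189.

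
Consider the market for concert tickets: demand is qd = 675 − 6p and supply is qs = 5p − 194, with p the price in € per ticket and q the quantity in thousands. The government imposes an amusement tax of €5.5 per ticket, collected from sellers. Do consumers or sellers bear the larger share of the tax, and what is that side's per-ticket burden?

Before the tax: set 675 − 6p = 5p − 194 → p* = €79, q* = 201.
With the tax collected from sellers, supply shifts: qs = 5(p − 5.5) − 194.
New equilibrium: consumers pay €81.5, sellers receive €76, q = 186. (Wedge: pb − ps = 5.5.)
Per-ticket burden: consumers €2.5, sellers €3.
Sellers take the larger share because supply is less price-elastic here (demand slope 6 vs supply slope 5).
The less price-elastic side of the market bears the larger share of a per-unit tax.

Sellers bear the larger share: €3 per ticket.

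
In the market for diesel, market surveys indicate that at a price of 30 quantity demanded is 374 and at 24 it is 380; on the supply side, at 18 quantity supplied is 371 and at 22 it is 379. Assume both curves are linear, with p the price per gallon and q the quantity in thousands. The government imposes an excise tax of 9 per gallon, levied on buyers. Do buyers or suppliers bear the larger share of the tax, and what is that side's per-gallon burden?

Buyers bear the larger share: 6 per gallon.

Demand slope: (380 − 374)/(24 − 30) = -1, so qd = 404 − p.
Supply slope: (379 − 371)/(22 − 18) = 2, so qs = 2p + 335.
Without the tax, 404 − p = 2p + 335 gives 3p = 69, so p* = 23 and q* = 381.
With the tax collected from buyers, demand (in seller-price terms) shifts: qd = 404 − (p + 9).
Solving gives q = 375 with buyers paying 29 and suppliers receiving 20 (the 9 wedge).
Per-gallon burden: buyers 6, suppliers 3.
Buyers take the larger share because demand is less price-elastic here (demand slope 1 vs supply slope 2).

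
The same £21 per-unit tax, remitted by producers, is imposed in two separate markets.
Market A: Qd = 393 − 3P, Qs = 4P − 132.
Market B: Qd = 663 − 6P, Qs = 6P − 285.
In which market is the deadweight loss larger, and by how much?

Market A: pre-tax P* = £75, Q* = 168; post-tax Q = 132; deadweight loss = £378.
Market B: pre-tax P* = £79, Q* = 189; post-tax Q = 126; deadweight loss = £661.5.
Difference: £378 vs £661.5 → market B is larger by £283.5.

Market B, by £283.5.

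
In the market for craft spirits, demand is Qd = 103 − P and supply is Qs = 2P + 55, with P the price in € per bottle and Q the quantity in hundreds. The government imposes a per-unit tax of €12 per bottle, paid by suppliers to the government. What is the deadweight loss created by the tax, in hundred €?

Before the tax: set 103 − P = 2P + 55 → P* = €16, Q* = 87.
With the tax collected from suppliers, supply shifts: Qs = 2(P − 12) + 55.
New equilibrium: consumers pay €24, suppliers receive €12, Q = 79. (Wedge: Pb − Ps = 12.)
Quantity falls by |ΔQ| = |87 − 79| = 8.
DWL = ½ · t · |ΔQ| = ½ · 12 · 8 = €48.

Deadweight loss = €48 hundred.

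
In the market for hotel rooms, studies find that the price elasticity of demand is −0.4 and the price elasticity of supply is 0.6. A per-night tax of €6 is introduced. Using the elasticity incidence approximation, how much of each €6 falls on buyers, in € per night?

Buyers bear ≈ €3.6 per night.

Incidence ratio: buyers' share ≈ εs / (εs + |εd|) = 0.6 / (0.6 + 0.4) = 0.6.
So buyers bear ≈ 0.6 × €6 = €3.6; suppliers bear €2.4.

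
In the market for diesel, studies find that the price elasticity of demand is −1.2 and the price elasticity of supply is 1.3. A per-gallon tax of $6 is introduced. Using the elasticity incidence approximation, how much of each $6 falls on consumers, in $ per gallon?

Incidence ratio: consumers' share ≈ εs / (εs + |εd|) = 1.3 / (1.3 + 1.2) = 0.52.
So consumers bear ≈ 0.52 × $6 = $3.12; sellers bear $2.88.

Consumers bear ≈ $3.12 per gallon.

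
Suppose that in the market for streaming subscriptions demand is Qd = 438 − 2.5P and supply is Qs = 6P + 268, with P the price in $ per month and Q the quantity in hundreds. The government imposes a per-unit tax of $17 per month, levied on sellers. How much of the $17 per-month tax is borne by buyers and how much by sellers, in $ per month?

Buyers bear $12 per month; sellers bear $5 per month.

Before the tax: set 438 − 2.5P = 6P + 268 → P* = $20, Q* = 388.
With the tax collected from sellers, supply shifts: Qs = 6(P − 17) + 268.
Solving gives Q = 358 with buyers paying $32 and sellers receiving $15 (the $17 wedge).
Burden on buyers: $12; on sellers: $5. (They sum to $17.)
The less price-elastic side of the market bears the larger share of a per-unit tax.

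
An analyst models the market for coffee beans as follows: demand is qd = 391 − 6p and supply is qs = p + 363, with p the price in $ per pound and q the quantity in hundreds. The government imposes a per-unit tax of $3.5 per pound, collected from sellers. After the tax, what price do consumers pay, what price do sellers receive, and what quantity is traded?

Consumers pay $4.5; sellers receive $1; quantity = 364.

Without the tax, 391 − 6p = p + 363 gives 7p = 28, so p* = $4 and q* = 367.
With the tax collected from sellers, supply shifts: qs = (p − 3.5) + 363.
Solving gives q = 364 with consumers paying $4.5 and sellers receiving $1 (the $3.5 wedge).
The less price-elastic side of the market bears the larger share of a per-unit tax.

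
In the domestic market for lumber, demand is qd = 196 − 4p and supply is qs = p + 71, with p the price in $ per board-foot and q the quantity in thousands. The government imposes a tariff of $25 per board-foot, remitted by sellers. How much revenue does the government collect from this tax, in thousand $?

Tax revenue = $1900 thousand.

Without the tax, 196 − 4p = p + 71 gives 5p = 125, so p* = $25 and q* = 96.
With the tax collected from sellers, supply shifts: qs = (p − 25) + 71.
Solving gives q = 76 with buyers paying $30 and sellers receiving $5 (the $25 wedge).
Revenue = t · Q = 25 · 76 = $1900.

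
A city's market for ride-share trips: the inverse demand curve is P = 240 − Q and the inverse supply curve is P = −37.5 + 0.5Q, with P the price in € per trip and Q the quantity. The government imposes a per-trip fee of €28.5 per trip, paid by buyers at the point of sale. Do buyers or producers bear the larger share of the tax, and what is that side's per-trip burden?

Buyers bear the larger share: €19 per trip.

Rewrite in direct form: Qd = 240 − P and Qs = 2P + 75.
Without the tax, 240 − P = 2P + 75 gives 3P = 165, so P* = €55 and Q* = 185.
With the tax collected from buyers, demand (in seller-price terms) shifts: Qd = 240 − (P + 28.5).
Solving gives Q = 166 with buyers paying €74 and producers receiving €45.5 (the €28.5 wedge).
Per-trip burden: buyers €19, producers €9.5.
Buyers take the larger share because demand is less price-elastic here (demand slope 1 vs supply slope 2).
The less price-elastic side of the market bears the larger share of a per-unit tax.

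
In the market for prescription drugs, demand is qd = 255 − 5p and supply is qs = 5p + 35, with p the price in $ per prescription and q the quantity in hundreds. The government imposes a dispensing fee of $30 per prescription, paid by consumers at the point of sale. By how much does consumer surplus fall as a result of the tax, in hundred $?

Without the tax, 255 − 5p = 5p + 35 gives 10p = 220, so p* = $22 and q* = 145.
With the tax collected from consumers, demand (in seller-price terms) shifts: qd = 255 − 5(p + 30).
New equilibrium: consumers pay $37, suppliers receive $7, q = 70. (Wedge: pb − ps = 30.)
ΔCS is the trapezoid between Q = 70 and Q = 145 of height $15: ½ · (145 + 70) · 15 = $1612.5.

Consumer surplus falls by $1612.5 hundred.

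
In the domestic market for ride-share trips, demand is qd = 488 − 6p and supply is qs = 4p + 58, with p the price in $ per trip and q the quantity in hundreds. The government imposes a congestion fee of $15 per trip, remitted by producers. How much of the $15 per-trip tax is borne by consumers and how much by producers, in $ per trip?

Without the tax, 488 − 6p = 4p + 58 gives 10p = 430, so p* = $43 and q* = 230.
With the tax collected from producers, supply shifts: qs = 4(p − 15) + 58.
Solving gives q = 194 with consumers paying $49 and producers receiving $34 (the $15 wedge).
Burden on consumers: $6; on producers: $9. (They sum to $15.)

Consumers bear $6 per trip; producers bear $9 per trip.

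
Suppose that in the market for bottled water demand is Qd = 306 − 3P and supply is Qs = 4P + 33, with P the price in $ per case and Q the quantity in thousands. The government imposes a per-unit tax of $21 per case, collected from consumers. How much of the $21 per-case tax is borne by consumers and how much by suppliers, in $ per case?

Consumers bear $12 per case; suppliers bear $9 per case.

Before the tax: set 306 − 3P = 4P + 33 → P* = $39, Q* = 189.
With the tax collected from consumers, demand (in seller-price terms) shifts: Qd = 306 − 3(P + 21).
Solving gives Q = 153 with consumers paying $51 and suppliers receiving $30 (the $21 wedge).
Burden on consumers: $12; on suppliers: $9. (They sum to $21.)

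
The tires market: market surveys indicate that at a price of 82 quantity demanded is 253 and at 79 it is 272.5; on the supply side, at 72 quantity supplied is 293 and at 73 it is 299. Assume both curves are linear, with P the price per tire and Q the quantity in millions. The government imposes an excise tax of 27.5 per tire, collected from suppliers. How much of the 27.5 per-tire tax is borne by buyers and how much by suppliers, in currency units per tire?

Buyers bear 13.2 per tire; suppliers bear 14.3 per tire.

Demand slope: (272.5 − 253)/(79 − 82) = -6.5, so Qd = 786 − 6.5P.
Supply slope: (299 − 293)/(73 − 72) = 6, so Qs = 6P − 139.
Before the tax: set 786 − 6.5P = 6P − 139 → P* = 74, Q* = 305.
With the tax collected from suppliers, supply shifts: Qs = 6(P − 27.5) − 139.
Solving gives Q = 219.2 with buyers paying 87.2 and suppliers receiving 59.7 (the 27.5 wedge).
Burden on buyers: 13.2; on suppliers: 14.3. (They sum to 27.5.)
The less price-elastic side of the market bears the larger share of a per-unit tax.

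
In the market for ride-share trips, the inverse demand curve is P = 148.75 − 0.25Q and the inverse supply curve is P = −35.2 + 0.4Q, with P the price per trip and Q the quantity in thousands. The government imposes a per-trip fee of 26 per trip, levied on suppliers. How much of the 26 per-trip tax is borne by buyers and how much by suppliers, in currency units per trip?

Inverting to Q(P) form: Qd = 595 − 4P; Qs = 2.5P + 88.
Before the tax: set 595 − 4P = 2.5P + 88 → P* = 78, Q* = 283.
With the tax collected from suppliers, supply shifts: Qs = 2.5(P − 26) + 88.
Solving gives Q = 243 with buyers paying 88 and suppliers receiving 62 (the 26 wedge).
Burden on buyers: 10; on suppliers: 16. (They sum to 26.)
The less price-elastic side of the market bears the larger share of a per-unit tax.

Buyers bear 10 per trip; suppliers bear 16 per trip.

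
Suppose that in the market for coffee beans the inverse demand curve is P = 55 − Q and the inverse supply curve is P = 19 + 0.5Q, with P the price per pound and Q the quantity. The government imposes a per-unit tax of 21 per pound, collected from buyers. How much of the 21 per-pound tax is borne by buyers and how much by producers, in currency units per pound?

Inverting to Q(P) form: Qd = 55 − P; Qs = 2P − 38.
Before the tax: set 55 − P = 2P − 38 → P* = 31, Q* = 24.
With the tax collected from buyers, demand (in seller-price terms) shifts: Qd = 55 − (P + 21).
Solving gives Q = 10 with buyers paying 45 and producers receiving 24 (the 21 wedge).
Burden on buyers: 14; on producers: 7. (They sum to 21.)
The less price-elastic side of the market bears the larger share of a per-unit tax.

Buyers bear 14 per pound; producers bear 7 per pound.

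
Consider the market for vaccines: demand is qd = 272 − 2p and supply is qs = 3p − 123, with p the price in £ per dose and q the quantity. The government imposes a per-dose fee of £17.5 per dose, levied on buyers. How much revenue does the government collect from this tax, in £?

Tax revenue = £1627.5.

Before the tax: set 272 − 2p = 3p − 123 → p* = £79, q* = 114.
With the tax collected from buyers, demand (in seller-price terms) shifts: qd = 272 − 2(p + 17.5).
Solving gives q = 93 with buyers paying £89.5 and sellers receiving £72 (the £17.5 wedge).
Revenue = t · Q = 17.5 · 93 = £1627.5.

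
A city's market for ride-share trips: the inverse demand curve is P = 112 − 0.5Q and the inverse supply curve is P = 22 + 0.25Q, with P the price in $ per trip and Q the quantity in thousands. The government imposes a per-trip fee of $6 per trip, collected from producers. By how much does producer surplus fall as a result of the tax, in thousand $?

Producer surplus falls by $232 thousand.

Rewrite in direct form: Qd = 224 − 2P and Qs = 4P − 88.
Without the tax, 224 − 2P = 4P − 88 gives 6P = 312, so P* = $52 and Q* = 120.
With the tax collected from producers, supply shifts: Qs = 4(P − 6) − 88.
New equilibrium: consumers pay $56, producers receive $50, Q = 112. (Wedge: Pb − Ps = 6.)
ΔPS is the trapezoid between Q = 112 and Q = 120 of height $2: ½ · (120 + 112) · 2 = $232.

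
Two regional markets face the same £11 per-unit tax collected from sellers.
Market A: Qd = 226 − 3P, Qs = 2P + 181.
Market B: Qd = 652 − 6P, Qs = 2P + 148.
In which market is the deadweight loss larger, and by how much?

Market B, by £18.15.

Market A: pre-tax P* = £9, Q* = 199; post-tax Q = 185.8; deadweight loss = £72.6.
Market B: pre-tax P* = £63, Q* = 274; post-tax Q = 257.5; deadweight loss = £90.75.
Difference: £72.6 vs £90.75 → market B is larger by £18.15.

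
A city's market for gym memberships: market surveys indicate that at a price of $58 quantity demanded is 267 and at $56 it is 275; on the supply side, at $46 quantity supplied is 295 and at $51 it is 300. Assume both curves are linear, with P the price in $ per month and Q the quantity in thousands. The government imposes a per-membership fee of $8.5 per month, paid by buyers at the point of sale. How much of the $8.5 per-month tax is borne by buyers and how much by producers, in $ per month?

Buyers bear $1.7 per month; producers bear $6.8 per month.

Demand slope: (275 − 267)/(56 − 58) = -4, so Qd = 499 − 4P.
Supply slope: (300 − 295)/(51 − 46) = 1, so Qs = P + 249.
Before the tax: set 499 − 4P = P + 249 → P* = $50, Q* = 299.
With the tax collected from buyers, demand (in seller-price terms) shifts: Qd = 499 − 4(P + 8.5).
Solving gives Q = 292.2 with buyers paying $51.7 and producers receiving $43.2 (the $8.5 wedge).
Burden on buyers: $1.7; on producers: $6.8. (They sum to $8.5.)
The less price-elastic side of the market bears the larger share of a per-unit tax.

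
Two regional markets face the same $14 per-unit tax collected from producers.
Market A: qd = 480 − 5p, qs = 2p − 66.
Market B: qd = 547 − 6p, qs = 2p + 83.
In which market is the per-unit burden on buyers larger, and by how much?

Market A, by $0.5.

Market A: pre-tax p* = $78, q* = 90; post-tax q = 70; per-unit burden on buyers = $4.
Market B: pre-tax p* = $58, q* = 199; post-tax q = 178; per-unit burden on buyers = $3.5.
Difference: $4 vs $3.5 → market A is larger by $0.5.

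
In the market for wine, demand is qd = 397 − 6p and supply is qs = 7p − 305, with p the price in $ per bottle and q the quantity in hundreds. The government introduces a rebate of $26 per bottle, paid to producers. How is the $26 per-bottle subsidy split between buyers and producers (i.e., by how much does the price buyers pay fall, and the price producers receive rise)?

Buyers gain $14 per bottle; producers gain $12 per bottle.

Without the subsidy, 397 − 6p = 7p − 305 gives 13p = 702, so p* = $54 and q* = 73.
With a per-unit subsidy paid to producers, each receives p + 26 per unit sold, so supply becomes qs = 7(p + 26) − 305.
Solving gives q = 157 with buyers paying $40 and producers receiving $66 (the $26 wedge).
Gain to buyers: $14; to producers: $12. (They sum to $26.)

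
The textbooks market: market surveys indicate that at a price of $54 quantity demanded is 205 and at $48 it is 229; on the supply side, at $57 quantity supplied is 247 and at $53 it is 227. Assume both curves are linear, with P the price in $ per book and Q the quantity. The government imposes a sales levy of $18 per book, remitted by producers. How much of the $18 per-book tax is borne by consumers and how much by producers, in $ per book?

Consumers bear $10 per book; producers bear $8 per book.

Demand slope: (229 − 205)/(48 − 54) = -4, so Qd = 421 − 4P.
Supply slope: (227 − 247)/(53 − 57) = 5, so Qs = 5P − 38.
Without the tax, 421 − 4P = 5P − 38 gives 9P = 459, so P* = $51 and Q* = 217.
With the tax collected from producers, supply shifts: Qs = 5(P − 18) − 38.
New equilibrium: consumers pay $61, producers receive $43, Q = 177. (Wedge: Pb − Ps = 18.)
Burden on consumers: $10; on producers: $8. (They sum to $18.)
The less price-elastic side of the market bears the larger share of a per-unit tax.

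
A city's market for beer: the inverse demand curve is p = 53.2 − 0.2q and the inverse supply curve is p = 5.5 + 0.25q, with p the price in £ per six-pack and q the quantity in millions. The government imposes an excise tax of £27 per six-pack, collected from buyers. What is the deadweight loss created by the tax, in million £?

Rewrite in direct form: qd = 266 − 5p and qs = 4p − 22.
Before the tax: set 266 − 5p = 4p − 22 → p* = £32, q* = 106.
With the tax collected from buyers, demand (in seller-price terms) shifts: qd = 266 − 5(p + 27).
Solving gives q = 46 with buyers paying £44 and suppliers receiving £17 (the £27 wedge).
Quantity falls by |ΔQ| = |106 − 46| = 60.
DWL = ½ · t · |ΔQ| = ½ · 27 · 60 = £810.

Deadweight loss = £810 million.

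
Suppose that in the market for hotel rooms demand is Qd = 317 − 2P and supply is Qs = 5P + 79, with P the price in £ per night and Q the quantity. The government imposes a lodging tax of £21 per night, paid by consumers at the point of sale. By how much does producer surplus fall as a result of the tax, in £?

Without the tax, 317 − 2P = 5P + 79 gives 7P = 238, so P* = £34 and Q* = 249.
With the tax collected from consumers, demand (in seller-price terms) shifts: Qd = 317 − 2(P + 21).
Solving gives Q = 219 with consumers paying £49 and producers receiving £28 (the £21 wedge).
ΔPS is the trapezoid between Q = 219 and Q = 249 of height £6: ½ · (249 + 219) · 6 = £1404.

Producer surplus falls by £1404.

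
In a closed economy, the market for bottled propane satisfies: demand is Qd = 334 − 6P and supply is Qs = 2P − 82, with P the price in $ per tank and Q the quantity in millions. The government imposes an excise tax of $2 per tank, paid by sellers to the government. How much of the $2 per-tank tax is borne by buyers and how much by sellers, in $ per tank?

Buyers bear $0.5 per tank; sellers bear $1.5 per tank.

Before the tax: set 334 − 6P = 2P − 82 → P* = $52, Q* = 22.
With the tax collected from sellers, supply shifts: Qs = 2(P − 2) − 82.
New equilibrium: buyers pay $52.5, sellers receive $50.5, Q = 19. (Wedge: Pb − Ps = 2.)
Burden on buyers: $0.5; on sellers: $1.5. (They sum to $2.)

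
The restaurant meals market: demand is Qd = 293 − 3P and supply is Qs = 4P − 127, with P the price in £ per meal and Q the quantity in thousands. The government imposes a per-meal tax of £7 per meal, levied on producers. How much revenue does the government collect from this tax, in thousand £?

Tax revenue = £707 thousand.

Before the tax: set 293 − 3P = 4P − 127 → P* = £60, Q* = 113.
With the tax collected from producers, supply shifts: Qs = 4(P − 7) − 127.
Solving gives Q = 101 with buyers paying £64 and producers receiving £57 (the £7 wedge).
Revenue = t · Q = 7 · 101 = £707.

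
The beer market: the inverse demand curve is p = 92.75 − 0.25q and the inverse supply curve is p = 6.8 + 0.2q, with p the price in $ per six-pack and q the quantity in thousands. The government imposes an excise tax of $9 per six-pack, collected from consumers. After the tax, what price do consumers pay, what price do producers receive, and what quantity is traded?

Consumers pay $50; producers receive $41; quantity = 171.

Rewrite in direct form: qd = 371 − 4p and qs = 5p − 34.
Without the tax, 371 − 4p = 5p − 34 gives 9p = 405, so p* = $45 and q* = 191.
With the tax collected from consumers, demand (in seller-price terms) shifts: qd = 371 − 4(p + 9).
Solving gives q = 171 with consumers paying $50 and producers receiving $41 (the $9 wedge).
The less price-elastic side of the market bears the larger share of a per-unit tax.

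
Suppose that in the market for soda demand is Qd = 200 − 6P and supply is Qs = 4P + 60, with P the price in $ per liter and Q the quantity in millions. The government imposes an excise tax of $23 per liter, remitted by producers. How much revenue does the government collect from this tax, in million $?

Tax revenue = $1398.4 million.

Without the tax, 200 − 6P = 4P + 60 gives 10P = 140, so P* = $14 and Q* = 116.
With the tax collected from producers, supply shifts: Qs = 4(P − 23) + 60.
Solving gives Q = 60.8 with consumers paying $23.2 and producers receiving $0.2 (the $23 wedge).
Revenue = t · Q = 23 · 60.8 = $1398.4.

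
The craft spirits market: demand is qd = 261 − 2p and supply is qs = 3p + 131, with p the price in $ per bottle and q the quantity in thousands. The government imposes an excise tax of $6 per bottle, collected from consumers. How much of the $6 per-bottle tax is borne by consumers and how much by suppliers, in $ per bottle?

Consumers bear $3.6 per bottle; suppliers bear $2.4 per bottle.

Before the tax: set 261 − 2p = 3p + 131 → p* = $26, q* = 209.
With the tax collected from consumers, demand (in seller-price terms) shifts: qd = 261 − 2(p + 6).
Solving gives q = 201.8 with consumers paying $29.6 and suppliers receiving $23.6 (the $6 wedge).
Burden on consumers: $3.6; on suppliers: $2.4. (They sum to $6.)
The less price-elastic side of the market bears the larger share of a per-unit tax.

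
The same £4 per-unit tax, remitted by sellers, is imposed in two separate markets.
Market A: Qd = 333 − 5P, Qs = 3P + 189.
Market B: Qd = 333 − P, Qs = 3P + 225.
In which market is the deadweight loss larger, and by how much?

Market A, by £9.

Market A: pre-tax P* = £18, Q* = 243; post-tax Q = 235.5; deadweight loss = £15.
Market B: pre-tax P* = £27, Q* = 306; post-tax Q = 303; deadweight loss = £6.
Difference: £15 vs £6 → market A is larger by £9.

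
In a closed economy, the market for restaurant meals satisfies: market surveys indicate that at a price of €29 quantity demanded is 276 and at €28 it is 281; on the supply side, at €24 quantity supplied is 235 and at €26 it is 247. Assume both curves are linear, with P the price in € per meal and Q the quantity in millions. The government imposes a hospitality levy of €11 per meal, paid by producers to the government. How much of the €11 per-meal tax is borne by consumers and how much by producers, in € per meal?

Demand slope: (281 − 276)/(28 − 29) = -5, so Qd = 421 − 5P.
Supply slope: (247 − 235)/(26 − 24) = 6, so Qs = 6P + 91.
Before the tax: set 421 − 5P = 6P + 91 → P* = €30, Q* = 271.
With the tax collected from producers, supply shifts: Qs = 6(P − 11) + 91.
Solving gives Q = 241 with consumers paying €36 and producers receiving €25 (the €11 wedge).
Burden on consumers: €6; on producers: €5. (They sum to €11.)
The less price-elastic side of the market bears the larger share of a per-unit tax.

Consumers bear €6 per meal; producers bear €5 per meal.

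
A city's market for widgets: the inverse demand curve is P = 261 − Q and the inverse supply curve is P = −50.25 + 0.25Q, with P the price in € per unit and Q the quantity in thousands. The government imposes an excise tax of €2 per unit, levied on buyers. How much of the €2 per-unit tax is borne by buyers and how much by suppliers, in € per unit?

Inverting to Q(P) form: Qd = 261 − P; Qs = 4P + 201.
Without the tax, 261 − P = 4P + 201 gives 5P = 60, so P* = €12 and Q* = 249.
With the tax collected from buyers, demand (in seller-price terms) shifts: Qd = 261 − (P + 2).
Solving gives Q = 247.4 with buyers paying €13.6 and suppliers receiving €11.6 (the €2 wedge).
Burden on buyers: €1.6; on suppliers: €0.4. (They sum to €2.)
The less price-elastic side of the market bears the larger share of a per-unit tax.

Buyers bear €1.6 per unit; suppliers bear €0.4 per unit.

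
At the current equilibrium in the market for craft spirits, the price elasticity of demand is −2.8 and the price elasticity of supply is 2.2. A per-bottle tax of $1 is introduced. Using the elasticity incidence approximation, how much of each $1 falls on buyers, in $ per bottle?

Incidence ratio: buyers' share ≈ εs / (εs + |εd|) = 2.2 / (2.2 + 2.8) = 0.44.
So buyers bear ≈ 0.44 × $1 = $0.44; sellers bear $0.56.

Buyers bear ≈ $0.44 per bottle.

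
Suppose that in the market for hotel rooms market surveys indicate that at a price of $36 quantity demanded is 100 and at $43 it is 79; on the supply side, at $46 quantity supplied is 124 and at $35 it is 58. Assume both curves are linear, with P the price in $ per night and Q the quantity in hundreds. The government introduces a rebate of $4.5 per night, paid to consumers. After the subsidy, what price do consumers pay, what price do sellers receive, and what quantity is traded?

Demand slope: (79 − 100)/(43 − 36) = -3, so Qd = 208 − 3P.
Supply slope: (58 − 124)/(35 − 46) = 6, so Qs = 6P − 152.
Without the subsidy, 208 − 3P = 6P − 152 gives 9P = 360, so P* = $40 and Q* = 88.
With a per-unit subsidy paid to consumers, each effectively pays P − 4.5, so demand becomes Qd = 208 − 3(P − 4.5).
Solving gives Q = 97 with consumers paying $37 and sellers receiving $41.5 (the $4.5 wedge).

Consumers pay $37; sellers receive $41.5; quantity = 97.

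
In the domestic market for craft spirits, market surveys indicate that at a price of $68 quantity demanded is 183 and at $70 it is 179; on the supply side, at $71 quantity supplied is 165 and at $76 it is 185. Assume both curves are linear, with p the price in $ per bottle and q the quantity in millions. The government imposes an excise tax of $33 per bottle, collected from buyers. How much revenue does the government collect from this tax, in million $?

Demand slope: (179 − 183)/(70 − 68) = -2, so qd = 319 − 2p.
Supply slope: (185 − 165)/(76 − 71) = 4, so qs = 4p − 119.
Before the tax: set 319 − 2p = 4p − 119 → p* = $73, q* = 173.
With the tax collected from buyers, demand (in seller-price terms) shifts: qd = 319 − 2(p + 33).
Solving gives q = 129 with buyers paying $95 and sellers receiving $62 (the $33 wedge).
Revenue = t · Q = 33 · 129 = $4257.

Tax revenue = $4257 million.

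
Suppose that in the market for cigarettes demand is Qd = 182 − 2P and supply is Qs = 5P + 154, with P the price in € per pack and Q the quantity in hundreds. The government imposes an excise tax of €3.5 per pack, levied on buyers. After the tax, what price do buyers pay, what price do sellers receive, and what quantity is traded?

Buyers pay €6.5; sellers receive €3; quantity = 169.

Before the tax: set 182 − 2P = 5P + 154 → P* = €4, Q* = 174.
With the tax collected from buyers, demand (in seller-price terms) shifts: Qd = 182 − 2(P + 3.5).
Solving gives Q = 169 with buyers paying €6.5 and sellers receiving €3 (the €3.5 wedge).
The less price-elastic side of the market bears the larger share of a per-unit tax.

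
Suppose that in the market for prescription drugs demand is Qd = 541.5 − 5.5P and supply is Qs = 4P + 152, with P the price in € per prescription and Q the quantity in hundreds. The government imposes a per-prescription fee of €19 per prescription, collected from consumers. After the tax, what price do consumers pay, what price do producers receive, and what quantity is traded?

Before the tax: set 541.5 − 5.5P = 4P + 152 → P* = €41, Q* = 316.
With the tax collected from consumers, demand (in seller-price terms) shifts: Qd = 541.5 − 5.5(P + 19).
Solving gives Q = 272 with consumers paying €49 and producers receiving €30 (the €19 wedge).
The less price-elastic side of the market bears the larger share of a per-unit tax.

Consumers pay €49; producers receive €30; quantity = 272.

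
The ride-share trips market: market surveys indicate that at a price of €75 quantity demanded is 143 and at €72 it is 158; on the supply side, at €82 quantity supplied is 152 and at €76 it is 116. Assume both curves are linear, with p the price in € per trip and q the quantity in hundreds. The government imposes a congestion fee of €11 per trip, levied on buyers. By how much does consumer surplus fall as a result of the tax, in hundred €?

Demand slope: (158 − 143)/(72 − 75) = -5, so qd = 518 − 5p.
Supply slope: (116 − 152)/(76 − 82) = 6, so qs = 6p − 340.
Before the tax: set 518 − 5p = 6p − 340 → p* = €78, q* = 128.
With the tax collected from buyers, demand (in seller-price terms) shifts: qd = 518 − 5(p + 11).
Solving gives q = 98 with buyers paying €84 and suppliers receiving €73 (the €11 wedge).
ΔCS is the trapezoid between Q = 98 and Q = 128 of height €6: ½ · (128 + 98) · 6 = €678.

Consumer surplus falls by €678 hundred.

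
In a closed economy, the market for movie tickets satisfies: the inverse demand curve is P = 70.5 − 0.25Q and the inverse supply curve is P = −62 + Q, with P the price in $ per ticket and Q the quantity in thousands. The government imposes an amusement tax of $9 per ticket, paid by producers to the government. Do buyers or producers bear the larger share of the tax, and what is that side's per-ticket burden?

Producers bear the larger share: $7.2 per ticket.

Rewrite in direct form: Qd = 282 − 4P and Qs = P + 62.
Without the tax, 282 − 4P = P + 62 gives 5P = 220, so P* = $44 and Q* = 106.
With the tax collected from producers, supply shifts: Qs = (P − 9) + 62.
Solving gives Q = 98.8 with buyers paying $45.8 and producers receiving $36.8 (the $9 wedge).
Per-ticket burden: buyers $1.8, producers $7.2.
Producers take the larger share because supply is less price-elastic here (demand slope 4 vs supply slope 1).
The less price-elastic side of the market bears the larger share of a per-unit tax.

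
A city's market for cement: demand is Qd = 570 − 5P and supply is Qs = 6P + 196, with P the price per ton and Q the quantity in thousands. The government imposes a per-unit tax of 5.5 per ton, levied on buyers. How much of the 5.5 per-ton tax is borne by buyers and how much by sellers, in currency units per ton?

Before the tax: set 570 − 5P = 6P + 196 → P* = 34, Q* = 400.
With the tax collected from buyers, demand (in seller-price terms) shifts: Qd = 570 − 5(P + 5.5).
New equilibrium: buyers pay 37, sellers receive 31.5, Q = 385. (Wedge: Pb − Ps = 5.5.)
Burden on buyers: 3; on sellers: 2.5. (They sum to 5.5.)

Buyers bear 3 per ton; sellers bear 2.5 per ton.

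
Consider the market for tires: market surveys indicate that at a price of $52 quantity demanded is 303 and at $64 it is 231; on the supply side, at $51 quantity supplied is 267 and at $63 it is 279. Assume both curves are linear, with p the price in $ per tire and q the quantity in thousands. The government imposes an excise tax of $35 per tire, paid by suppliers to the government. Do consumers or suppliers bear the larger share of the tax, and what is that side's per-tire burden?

Demand slope: (231 − 303)/(64 − 52) = -6, so qd = 615 − 6p.
Supply slope: (279 − 267)/(63 − 51) = 1, so qs = p + 216.
Before the tax: set 615 − 6p = p + 216 → p* = $57, q* = 273.
With the tax collected from suppliers, supply shifts: qs = (p − 35) + 216.
New equilibrium: consumers pay $62, suppliers receive $27, q = 243. (Wedge: pb − ps = 35.)
Per-tire burden: consumers $5, suppliers $30.
Suppliers take the larger share because supply is less price-elastic here (demand slope 6 vs supply slope 1).
The less price-elastic side of the market bears the larger share of a per-unit tax.

Suppliers bear the larger share: $30 per tire.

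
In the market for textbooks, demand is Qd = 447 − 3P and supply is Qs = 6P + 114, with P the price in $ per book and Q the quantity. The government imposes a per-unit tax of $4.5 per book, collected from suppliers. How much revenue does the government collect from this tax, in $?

Tax revenue = $1471.5.

Without the tax, 447 − 3P = 6P + 114 gives 9P = 333, so P* = $37 and Q* = 336.
With the tax collected from suppliers, supply shifts: Qs = 6(P − 4.5) + 114.
New equilibrium: consumers pay $40, suppliers receive $35.5, Q = 327. (Wedge: Pb − Ps = 4.5.)
Revenue = t · Q = 4.5 · 327 = $1471.5.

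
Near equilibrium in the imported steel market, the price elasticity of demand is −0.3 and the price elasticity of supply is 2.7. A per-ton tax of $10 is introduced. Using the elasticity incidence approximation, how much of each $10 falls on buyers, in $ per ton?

Incidence ratio: buyers' share ≈ εs / (εs + |εd|) = 2.7 / (2.7 + 0.3) = 0.9.
So buyers bear ≈ 0.9 × $10 = $9; sellers bear $1.

Buyers bear ≈ $9 per ton.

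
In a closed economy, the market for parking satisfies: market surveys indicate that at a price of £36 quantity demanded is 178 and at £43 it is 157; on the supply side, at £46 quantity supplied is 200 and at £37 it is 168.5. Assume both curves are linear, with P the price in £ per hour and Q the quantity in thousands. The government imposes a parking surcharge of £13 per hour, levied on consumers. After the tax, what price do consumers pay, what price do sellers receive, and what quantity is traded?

Consumers pay £45; sellers receive £32; quantity = 151.

Demand slope: (157 − 178)/(43 − 36) = -3, so Qd = 286 − 3P.
Supply slope: (168.5 − 200)/(37 − 46) = 3.5, so Qs = 3.5P + 39.
Before the tax: set 286 − 3P = 3.5P + 39 → P* = £38, Q* = 172.
With the tax collected from consumers, demand (in seller-price terms) shifts: Qd = 286 − 3(P + 13).
Solving gives Q = 151 with consumers paying £45 and sellers receiving £32 (the £13 wedge).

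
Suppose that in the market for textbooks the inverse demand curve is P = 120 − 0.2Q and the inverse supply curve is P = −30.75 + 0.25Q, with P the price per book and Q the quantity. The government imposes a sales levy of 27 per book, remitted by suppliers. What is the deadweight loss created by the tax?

Deadweight loss = 810.

Inverting to Q(P) form: Qd = 600 − 5P; Qs = 4P + 123.
Without the tax, 600 − 5P = 4P + 123 gives 9P = 477, so P* = 53 and Q* = 335.
With the tax collected from suppliers, supply shifts: Qs = 4(P − 27) + 123.
New equilibrium: buyers pay 65, suppliers receive 38, Q = 275. (Wedge: Pb − Ps = 27.)
Quantity falls by |ΔQ| = |335 − 275| = 60.
DWL = ½ · t · |ΔQ| = ½ · 27 · 60 = 810.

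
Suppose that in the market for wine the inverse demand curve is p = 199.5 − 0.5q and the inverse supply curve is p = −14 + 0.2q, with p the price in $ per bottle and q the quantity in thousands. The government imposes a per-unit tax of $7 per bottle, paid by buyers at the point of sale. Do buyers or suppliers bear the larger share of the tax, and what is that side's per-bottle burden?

Buyers bear the larger share: $5 per bottle.

Inverting to q(p) form: qd = 399 − 2p; qs = 5p + 70.
Before the tax: set 399 − 2p = 5p + 70 → p* = $47, q* = 305.
With the tax collected from buyers, demand (in seller-price terms) shifts: qd = 399 − 2(p + 7).
New equilibrium: buyers pay $52, suppliers receive $45, q = 295. (Wedge: pb − ps = 7.)
Per-bottle burden: buyers $5, suppliers $2.
Buyers take the larger share because demand is less price-elastic here (demand slope 2 vs supply slope 5).
The less price-elastic side of the market bears the larger share of a per-unit tax.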